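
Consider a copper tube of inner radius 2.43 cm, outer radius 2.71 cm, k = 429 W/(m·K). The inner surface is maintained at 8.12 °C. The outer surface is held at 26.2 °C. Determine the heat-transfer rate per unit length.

Q' = 447 kW/m

Q' = 2πk·ΔT/ln(r₂/r₁) = 2π × 429 × 18.08 / ln(0.0271/0.0243) = 4.47×10^5 W/m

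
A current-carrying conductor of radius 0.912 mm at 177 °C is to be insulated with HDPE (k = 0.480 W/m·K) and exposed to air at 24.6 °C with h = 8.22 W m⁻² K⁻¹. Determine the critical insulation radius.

For a cylinder, r_cr = k_ins/h = 0.480/8.22 = 0.0584 m = 5.84 cm

r_cr = 5.84 cm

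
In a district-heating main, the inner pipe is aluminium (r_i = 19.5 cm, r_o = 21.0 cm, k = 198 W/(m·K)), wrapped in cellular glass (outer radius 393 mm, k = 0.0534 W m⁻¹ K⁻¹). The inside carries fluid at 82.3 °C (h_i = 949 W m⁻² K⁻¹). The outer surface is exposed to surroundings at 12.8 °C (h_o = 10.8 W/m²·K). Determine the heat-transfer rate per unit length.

Treat each layer as a resistance in series:
  R'_conv,in = 1/(2πr h) = 1/(2π·0.195·949) = 8.600×10^-4 m·K/W
  R'_aluminium = ln(0.210/0.195)/(2πk) = 0.07411/(2π·198) = 5.957×10^-5 m·K/W
  R'_cellular glass = ln(0.393/0.210)/(2πk) = 0.6267/(2π·0.0534) = 1.868 m·K/W
  R'_conv,out = 1/(2πr h) = 1/(2π·0.393·10.8) = 0.03750 m·K/W
ΣR = 8.600×10^-4 + 5.957×10^-5 + 1.868 + 0.03750 = 1.906 m·K/W
Q' = ΔT/ΣR = (82.3 °C − 12.8 °C)/1.906 = 36.5 W/m

Q' = 36.5 W/m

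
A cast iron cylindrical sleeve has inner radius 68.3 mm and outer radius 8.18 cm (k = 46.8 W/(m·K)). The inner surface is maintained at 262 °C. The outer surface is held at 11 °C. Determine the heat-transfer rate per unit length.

Q' = 4.09×10^5 W/m

Q' = 2πk·ΔT/ln(r₂/r₁) = 2π × 46.8 × 251 / ln(0.0818/0.0683) = 4.09×10^5 W/m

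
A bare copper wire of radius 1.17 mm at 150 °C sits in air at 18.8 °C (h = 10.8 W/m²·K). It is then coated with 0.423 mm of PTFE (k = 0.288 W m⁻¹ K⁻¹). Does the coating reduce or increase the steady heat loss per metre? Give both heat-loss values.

increases: 10.4 → 13.9 W/m

Critical radius for a cylinder: r_cr = k/h = 0.0267 m = 2.67 cm.
Outer radius after coating: r₂ = 0.00117 + 4.23×10^-4 = 0.001593 m.
Since r₁ < r_cr and r₂ ≤ r_cr, the coating moves toward the maximum at r_cr — heat loss rises.
Bare: R = 1/(2πr₁h) = 12.60 m·K/W; Q = 131.2/12.60 = 10.4 W/m.
Coated: R = R_cond + R_conv = 9.421 m·K/W; Q = 131.2/9.421 = 13.9 W/m.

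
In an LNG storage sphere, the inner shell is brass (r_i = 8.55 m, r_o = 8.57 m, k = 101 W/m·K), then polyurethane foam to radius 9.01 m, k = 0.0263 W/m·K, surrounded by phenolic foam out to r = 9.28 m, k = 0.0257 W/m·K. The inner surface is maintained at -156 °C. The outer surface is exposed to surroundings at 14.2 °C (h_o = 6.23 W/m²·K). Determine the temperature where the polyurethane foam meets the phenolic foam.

T = -48.9 °C

Series thermal resistances, inner to outer:
  R_brass = (1/8.55 − 1/8.57)/(4πk) = 2.729×10^-4/(4π·101) = 2.151×10^-7 K/W
  R_polyurethane foam = (1/8.57 − 1/9.01)/(4πk) = 0.005698/(4π·0.0263) = 0.01724 K/W
  R_phenolic foam = (1/9.01 − 1/9.28)/(4πk) = 0.003229/(4π·0.0257) = 0.009999 K/W
  R_conv,out = 1/(4πr²h) = 1/(4π·9.28²·6.23) = 1.483×10^-4 K/W
ΣR = 2.151×10^-7 + 0.01724 + 0.009999 + 1.483×10^-4 = 0.02739 K/W
Q = ΔT/ΣR = (-156 °C − 14.2 °C)/0.02739 = -6214 W
From the inner boundary to the polyurethane foam/phenolic foam interface, ΣR_partial = 0.01724 K/W.
T_interface = T_in − Q·ΣR_partial = -156 °C − (-6214)(0.01724) = -48.9 °C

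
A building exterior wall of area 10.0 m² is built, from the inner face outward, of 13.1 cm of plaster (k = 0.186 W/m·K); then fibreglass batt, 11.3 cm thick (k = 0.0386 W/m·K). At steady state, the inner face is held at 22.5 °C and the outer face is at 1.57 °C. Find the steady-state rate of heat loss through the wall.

Q = 57.6 W

Treat each layer as a resistance in series:
  R_plaster = L/(kA) = 0.131/(0.186·10.0) = 0.07043 K/W
  R_fibreglass batt = L/(kA) = 0.113/(0.0386·10.0) = 0.2927 K/W
ΣR = 0.07043 + 0.2927 = 0.3631 K/W
Q = ΔT/ΣR = (22.5 °C − 1.57 °C)/0.3631 = 57.6 W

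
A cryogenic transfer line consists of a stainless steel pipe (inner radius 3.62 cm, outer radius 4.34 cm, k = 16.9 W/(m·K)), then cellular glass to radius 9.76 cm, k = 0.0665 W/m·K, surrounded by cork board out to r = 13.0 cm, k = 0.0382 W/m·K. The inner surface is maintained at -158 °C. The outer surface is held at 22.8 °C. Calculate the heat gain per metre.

Q' = 57.7 W/m

Series thermal resistances, inner to outer:
  R'_stainless steel = ln(0.0434/0.0362)/(2πk) = 0.1814/(2π·16.9) = 0.001708 m·K/W
  R'_cellular glass = ln(0.0976/0.0434)/(2πk) = 0.8104/(2π·0.0665) = 1.940 m·K/W
  R'_cork board = ln(0.130/0.0976)/(2πk) = 0.2867/(2π·0.0382) = 1.194 m·K/W
ΣR = 0.001708 + 1.940 + 1.194 = 3.136 m·K/W
Q' = ΔT/ΣR = (-158 °C − 22.8 °C)/3.136 = -57.7 W/m
(Negative Q' ⇒ heat flows inward; heat gain = 57.7 W/m.)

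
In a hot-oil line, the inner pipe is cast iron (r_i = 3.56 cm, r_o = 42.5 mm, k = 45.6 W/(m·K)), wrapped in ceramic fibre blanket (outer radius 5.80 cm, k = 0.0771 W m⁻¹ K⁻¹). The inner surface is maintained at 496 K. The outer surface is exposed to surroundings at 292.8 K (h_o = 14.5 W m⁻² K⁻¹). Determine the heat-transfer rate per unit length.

Series thermal resistances, inner to outer:
  R'_cast iron = ln(0.0425/0.0356)/(2πk) = 0.1772/(2π·45.6) = 6.183×10^-4 m·K/W
  R'_ceramic fibre blanket = ln(0.0580/0.0425)/(2πk) = 0.3109/(2π·0.0771) = 0.6419 m·K/W
  R'_conv,out = 1/(2πr h) = 1/(2π·0.0580·14.5) = 0.1892 m·K/W
ΣR = 6.183×10^-4 + 0.6419 + 0.1892 = 0.8317 m·K/W
Q' = ΔT/ΣR = (496 K − 292.8 K)/0.8317 = 244 W/m

Q' = 244 W/m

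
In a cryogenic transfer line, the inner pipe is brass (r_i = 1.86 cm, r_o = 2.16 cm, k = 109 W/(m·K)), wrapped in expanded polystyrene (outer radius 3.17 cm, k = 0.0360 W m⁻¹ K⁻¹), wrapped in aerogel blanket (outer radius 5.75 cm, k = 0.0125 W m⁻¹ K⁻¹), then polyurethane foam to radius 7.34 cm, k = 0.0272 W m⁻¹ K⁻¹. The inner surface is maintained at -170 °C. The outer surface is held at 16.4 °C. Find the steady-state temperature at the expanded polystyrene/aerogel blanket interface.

T = -140 °C

Series thermal resistances, inner to outer:
  R'_brass = ln(0.0216/0.0186)/(2πk) = 0.1495/(2π·109) = 2.183×10^-4 m·K/W
  R'_expanded polystyrene = ln(0.0317/0.0216)/(2πk) = 0.3836/(2π·0.0360) = 1.696 m·K/W
  R'_aerogel blanket = ln(0.0575/0.0317)/(2πk) = 0.5955/(2π·0.0125) = 7.582 m·K/W
  R'_polyurethane foam = ln(0.0734/0.0575)/(2πk) = 0.2441/(2π·0.0272) = 1.429 m·K/W
ΣR = 2.183×10^-4 + 1.696 + 7.582 + 1.429 = 10.71 m·K/W
Q' = ΔT/ΣR = (-170 °C − 16.4 °C)/10.71 = -17.40 W/m
From the inner boundary to the expanded polystyrene/aerogel blanket interface, ΣR_partial = 1.696 m·K/W.
T_interface = T_in − Q'·ΣR_partial = -170 °C − (-17.40)(1.696) = -140 °C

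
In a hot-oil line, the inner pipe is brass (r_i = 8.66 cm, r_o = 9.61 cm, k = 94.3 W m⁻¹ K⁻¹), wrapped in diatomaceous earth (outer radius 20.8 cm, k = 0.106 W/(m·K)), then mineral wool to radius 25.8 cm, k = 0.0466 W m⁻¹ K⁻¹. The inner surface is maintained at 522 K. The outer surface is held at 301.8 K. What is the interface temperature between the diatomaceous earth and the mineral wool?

T = 387 K

Resistance network (inner→outer):
  R'_brass = ln(0.0961/0.0866)/(2πk) = 0.1041/(2π·94.3) = 1.757×10^-4 m·K/W
  R'_diatomaceous earth = ln(0.208/0.0961)/(2πk) = 0.7721/(2π·0.106) = 1.159 m·K/W
  R'_mineral wool = ln(0.258/0.208)/(2πk) = 0.2154/(2π·0.0466) = 0.7357 m·K/W
ΣR = 1.757×10^-4 + 1.159 + 0.7357 = 1.895 m·K/W
Q' = ΔT/ΣR = (522 K − 301.8 K)/1.895 = 116.2 W/m
From the inner boundary to the diatomaceous earth/mineral wool interface, ΣR_partial = 1.159 m·K/W.
T_interface = T_in − Q'·ΣR_partial = 522 K − (116.2)(1.159) = 387 K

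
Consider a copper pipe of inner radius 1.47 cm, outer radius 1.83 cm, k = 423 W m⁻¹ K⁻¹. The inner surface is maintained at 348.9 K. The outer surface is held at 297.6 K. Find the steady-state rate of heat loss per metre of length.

Q' = 622 kW/m

Q' = 2πk·ΔT/ln(r₂/r₁) = 2π × 423 × 51.3 / ln(0.0183/0.0147) = 6.22×10^5 W/m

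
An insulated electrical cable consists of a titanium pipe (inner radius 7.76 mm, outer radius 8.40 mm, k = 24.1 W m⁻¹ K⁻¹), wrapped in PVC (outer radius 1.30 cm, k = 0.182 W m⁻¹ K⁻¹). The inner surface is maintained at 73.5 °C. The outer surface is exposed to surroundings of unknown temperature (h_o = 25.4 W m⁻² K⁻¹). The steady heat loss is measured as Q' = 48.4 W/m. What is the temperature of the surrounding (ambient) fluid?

T_out = 31.7 °C

Series resistances:
  R'_titanium = ln(0.00840/0.00776)/(2πk) = 0.07925/(2π·24.1) = 5.234×10^-4 m·K/W
  R'_PVC = ln(0.0130/0.00840)/(2πk) = 0.4367/(2π·0.182) = 0.3819 m·K/W
  R'_conv,out = 1/(2πr h) = 1/(2π·0.0130·25.4) = 0.4820 m·K/W
ΣR = 0.8644 m·K/W
ΔT = Q'·ΣR = 48.4 × 0.8644 = 41.84 K
Heat flows outward, so T_out = T_in − ΔT = 73.5 − 41.84 = 31.7 °C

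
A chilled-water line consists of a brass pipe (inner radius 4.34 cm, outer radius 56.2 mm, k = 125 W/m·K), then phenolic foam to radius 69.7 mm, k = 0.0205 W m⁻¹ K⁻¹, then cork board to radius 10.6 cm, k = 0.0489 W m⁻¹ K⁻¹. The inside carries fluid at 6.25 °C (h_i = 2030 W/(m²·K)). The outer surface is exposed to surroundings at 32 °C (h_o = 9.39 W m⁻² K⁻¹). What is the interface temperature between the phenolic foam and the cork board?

T = 19.7 °C

Resistance network (inner→outer):
  R'_conv,in = 1/(2πr h) = 1/(2π·0.0434·2030) = 0.001806 m·K/W
  R'_brass = ln(0.0562/0.0434)/(2πk) = 0.2585/(2π·125) = 3.291×10^-4 m·K/W
  R'_phenolic foam = ln(0.0697/0.0562)/(2πk) = 0.2153/(2π·0.0205) = 1.671 m·K/W
  R'_cork board = ln(0.106/0.0697)/(2πk) = 0.4192/(2π·0.0489) = 1.364 m·K/W
  R'_conv,out = 1/(2πr h) = 1/(2π·0.106·9.39) = 0.1599 m·K/W
ΣR = 0.001806 + 3.291×10^-4 + 1.671 + 1.364 + 0.1599 = 3.197 m·K/W
Q' = ΔT/ΣR = (6.25 °C − 32 °C)/3.197 = -8.054 W/m
From the inner boundary to the phenolic foam/cork board interface, ΣR_partial = 1.673 m·K/W.
T_interface = T_in − Q'·ΣR_partial = 6.25 °C − (-8.054)(1.673) = 19.7 °C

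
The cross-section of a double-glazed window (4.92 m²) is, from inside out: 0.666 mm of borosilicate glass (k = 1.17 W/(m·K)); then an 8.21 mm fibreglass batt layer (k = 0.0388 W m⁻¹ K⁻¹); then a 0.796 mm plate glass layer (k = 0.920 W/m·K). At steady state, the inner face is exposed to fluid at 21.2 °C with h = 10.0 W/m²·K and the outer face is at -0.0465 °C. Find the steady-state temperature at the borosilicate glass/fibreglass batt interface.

T = 14.4 °C

Series thermal resistances, inner to outer:
  R_conv,in = 1/(hA) = 1/(10.0·4.92) = 0.02033 K/W
  R_borosilicate glass = L/(kA) = 6.66×10^-4/(1.17·4.92) = 1.157×10^-4 K/W
  R_fibreglass batt = L/(kA) = 0.00821/(0.0388·4.92) = 0.04301 K/W
  R_plate glass = L/(kA) = 7.96×10^-4/(0.920·4.92) = 1.759×10^-4 K/W
ΣR = 0.02033 + 1.157×10^-4 + 0.04301 + 1.759×10^-4 = 0.06363 K/W
Q = ΔT/ΣR = (21.2 °C − -0.0465 °C)/0.06363 = 333.9 W
From the inner boundary to the borosilicate glass/fibreglass batt interface, ΣR_partial = 0.02045 K/W.
T_interface = T_in − Q·ΣR_partial = 21.2 °C − (333.9)(0.02045) = 14.4 °C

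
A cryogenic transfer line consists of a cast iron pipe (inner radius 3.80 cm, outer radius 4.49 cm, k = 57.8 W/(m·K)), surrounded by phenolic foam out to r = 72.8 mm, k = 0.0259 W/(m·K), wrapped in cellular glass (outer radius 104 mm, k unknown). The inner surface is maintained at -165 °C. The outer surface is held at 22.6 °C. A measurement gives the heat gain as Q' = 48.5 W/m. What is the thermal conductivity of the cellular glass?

ΣR = ΔT/Q' = |-165 − 22.6|/48.5 = 3.868 m·K/W
Known resistances:
  R'_cast iron = ln(0.0449/0.0380)/(2πk) = 0.1669/(2π·57.8) = 4.594×10^-4 m·K/W
  R'_phenolic foam = ln(0.0728/0.0449)/(2πk) = 0.4833/(2π·0.0259) = 2.970 m·K/W
R_cellular glass = ΣR − ΣR_known = 3.868 − 2.970 = 0.8980 m·K/W
ln(r₂/r₁)/(2πk) = 0.8980 ⇒ k = 0.3567/(2π·0.8980) = 0.0632 W/m·K

k = 0.0632 W/m·K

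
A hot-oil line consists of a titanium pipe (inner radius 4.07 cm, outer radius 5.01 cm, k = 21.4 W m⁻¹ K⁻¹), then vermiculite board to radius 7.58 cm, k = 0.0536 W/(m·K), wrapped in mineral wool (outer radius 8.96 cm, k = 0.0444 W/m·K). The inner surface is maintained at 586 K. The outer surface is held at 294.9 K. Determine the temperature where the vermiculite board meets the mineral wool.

T = 390 K

Resistance network (inner→outer):
  R'_titanium = ln(0.0501/0.0407)/(2πk) = 0.2078/(2π·21.4) = 0.001545 m·K/W
  R'_vermiculite board = ln(0.0758/0.0501)/(2πk) = 0.4141/(2π·0.0536) = 1.230 m·K/W
  R'_mineral wool = ln(0.0896/0.0758)/(2πk) = 0.1673/(2π·0.0444) = 0.5995 m·K/W
ΣR = 0.001545 + 1.230 + 0.5995 = 1.831 m·K/W
Q' = ΔT/ΣR = (586 K − 294.9 K)/1.831 = 159.0 W/m
From the inner boundary to the vermiculite board/mineral wool interface, ΣR_partial = 1.232 m·K/W.
T_interface = T_in − Q'·ΣR_partial = 586 K − (159.0)(1.232) = 390 K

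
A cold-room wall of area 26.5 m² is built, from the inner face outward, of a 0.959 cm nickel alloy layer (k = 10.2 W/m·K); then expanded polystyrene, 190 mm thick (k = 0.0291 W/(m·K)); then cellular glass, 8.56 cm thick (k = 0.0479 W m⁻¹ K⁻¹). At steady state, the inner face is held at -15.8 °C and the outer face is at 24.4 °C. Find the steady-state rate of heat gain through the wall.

Q = 128 W

Resistance network (inner→outer):
  R_nickel alloy = L/(kA) = 0.00959/(10.2·26.5) = 3.548×10^-5 K/W
  R_expanded polystyrene = L/(kA) = 0.190/(0.0291·26.5) = 0.2464 K/W
  R_cellular glass = L/(kA) = 0.0856/(0.0479·26.5) = 0.06744 K/W
ΣR = 3.548×10^-5 + 0.2464 + 0.06744 = 0.3139 K/W
Q = ΔT/ΣR = (-15.8 °C − 24.4 °C)/0.3139 = -128 W
(Negative Q ⇒ heat flows inward; heat gain = 128 W.)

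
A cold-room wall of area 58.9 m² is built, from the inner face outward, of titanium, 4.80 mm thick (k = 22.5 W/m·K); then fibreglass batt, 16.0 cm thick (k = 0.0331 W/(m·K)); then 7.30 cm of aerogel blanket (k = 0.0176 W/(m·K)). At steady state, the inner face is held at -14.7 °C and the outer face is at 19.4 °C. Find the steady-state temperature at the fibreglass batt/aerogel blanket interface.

Series thermal resistances, inner to outer:
  R_titanium = L/(kA) = 0.00480/(22.5·58.9) = 3.622×10^-6 K/W
  R_fibreglass batt = L/(kA) = 0.160/(0.0331·58.9) = 0.08207 K/W
  R_aerogel blanket = L/(kA) = 0.0730/(0.0176·58.9) = 0.07042 K/W
ΣR = 3.622×10^-6 + 0.08207 + 0.07042 = 0.1525 K/W
Q = ΔT/ΣR = (-14.7 °C − 19.4 °C)/0.1525 = -223.6 W
From the inner boundary to the fibreglass batt/aerogel blanket interface, ΣR_partial = 0.08207 K/W.
T_interface = T_in − Q·ΣR_partial = -14.7 °C − (-223.6)(0.08207) = 3.65 °C

T = 3.65 °C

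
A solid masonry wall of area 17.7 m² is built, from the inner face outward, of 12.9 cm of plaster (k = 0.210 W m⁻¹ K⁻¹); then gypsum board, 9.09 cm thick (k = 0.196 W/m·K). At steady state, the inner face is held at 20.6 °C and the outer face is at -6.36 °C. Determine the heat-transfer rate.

Treat each layer as a resistance in series:
  R_plaster = L/(kA) = 0.129/(0.210·17.7) = 0.03471 K/W
  R_gypsum board = L/(kA) = 0.0909/(0.196·17.7) = 0.02620 K/W
ΣR = 0.03471 + 0.02620 = 0.06091 K/W
Q = ΔT/ΣR = (20.6 °C − -6.36 °C)/0.06091 = 443 W

Q = 443 W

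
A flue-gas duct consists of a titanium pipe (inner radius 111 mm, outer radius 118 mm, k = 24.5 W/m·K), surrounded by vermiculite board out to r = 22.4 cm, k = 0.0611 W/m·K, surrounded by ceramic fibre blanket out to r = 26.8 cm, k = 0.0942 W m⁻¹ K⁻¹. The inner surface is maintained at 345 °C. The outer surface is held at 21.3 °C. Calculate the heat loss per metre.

Q' = 164 W/m

Resistance network (inner→outer):
  R'_titanium = ln(0.118/0.111)/(2πk) = 0.06115/(2π·24.5) = 3.973×10^-4 m·K/W
  R'_vermiculite board = ln(0.224/0.118)/(2πk) = 0.6410/(2π·0.0611) = 1.670 m·K/W
  R'_ceramic fibre blanket = ln(0.268/0.224)/(2πk) = 0.1793/(2π·0.0942) = 0.3030 m·K/W
ΣR = 3.973×10^-4 + 1.670 + 0.3030 = 1.973 m·K/W
Q' = ΔT/ΣR = (345 °C − 21.3 °C)/1.973 = 164 W/m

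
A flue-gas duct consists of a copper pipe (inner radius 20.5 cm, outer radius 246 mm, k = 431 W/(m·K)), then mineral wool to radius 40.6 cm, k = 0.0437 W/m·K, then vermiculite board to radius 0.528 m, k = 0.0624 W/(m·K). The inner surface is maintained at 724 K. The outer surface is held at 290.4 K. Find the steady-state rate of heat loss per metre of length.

Q' = 174 W/m

Resistance network (inner→outer):
  R'_copper = ln(0.246/0.205)/(2πk) = 0.1823/(2π·431) = 6.733×10^-5 m·K/W
  R'_mineral wool = ln(0.406/0.246)/(2πk) = 0.5010/(2π·0.0437) = 1.825 m·K/W
  R'_vermiculite board = ln(0.528/0.406)/(2πk) = 0.2627/(2π·0.0624) = 0.6701 m·K/W
ΣR = 6.733×10^-5 + 1.825 + 0.6701 = 2.495 m·K/W
Q' = ΔT/ΣR = (724 K − 290.4 K)/2.495 = 174 W/m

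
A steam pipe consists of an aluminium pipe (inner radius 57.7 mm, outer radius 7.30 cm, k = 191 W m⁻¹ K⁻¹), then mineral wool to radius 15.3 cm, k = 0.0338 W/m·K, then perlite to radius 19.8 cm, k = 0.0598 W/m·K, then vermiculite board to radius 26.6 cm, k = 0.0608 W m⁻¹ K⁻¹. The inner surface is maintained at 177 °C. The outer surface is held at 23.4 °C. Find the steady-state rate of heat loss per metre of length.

Resistance network (inner→outer):
  R'_aluminium = ln(0.0730/0.0577)/(2πk) = 0.2352/(2π·191) = 1.960×10^-4 m·K/W
  R'_mineral wool = ln(0.153/0.0730)/(2πk) = 0.7400/(2π·0.0338) = 3.484 m·K/W
  R'_perlite = ln(0.198/0.153)/(2πk) = 0.2578/(2π·0.0598) = 0.6862 m·K/W
  R'_vermiculite board = ln(0.266/0.198)/(2πk) = 0.2952/(2π·0.0608) = 0.7728 m·K/W
ΣR = 1.960×10^-4 + 3.484 + 0.6862 + 0.7728 = 4.943 m·K/W
Q' = ΔT/ΣR = (177 °C − 23.4 °C)/4.943 = 31.1 W/m

Q' = 31.1 W/m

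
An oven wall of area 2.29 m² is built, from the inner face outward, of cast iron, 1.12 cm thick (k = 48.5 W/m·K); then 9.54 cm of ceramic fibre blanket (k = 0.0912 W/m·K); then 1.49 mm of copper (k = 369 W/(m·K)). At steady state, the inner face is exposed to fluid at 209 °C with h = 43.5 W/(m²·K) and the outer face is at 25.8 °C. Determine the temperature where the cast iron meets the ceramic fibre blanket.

Resistance network (inner→outer):
  R_conv,in = 1/(hA) = 1/(43.5·2.29) = 0.01004 K/W
  R_cast iron = L/(kA) = 0.0112/(48.5·2.29) = 1.008×10^-4 K/W
  R_ceramic fibre blanket = L/(kA) = 0.0954/(0.0912·2.29) = 0.4568 K/W
  R_copper = L/(kA) = 0.00149/(369·2.29) = 1.763×10^-6 K/W
ΣR = 0.01004 + 1.008×10^-4 + 0.4568 + 1.763×10^-6 = 0.4669 K/W
Q = ΔT/ΣR = (209 °C − 25.8 °C)/0.4669 = 392.4 W
From the inner boundary to the cast iron/ceramic fibre blanket interface, ΣR_partial = 0.01014 K/W.
T_interface = T_in − Q·ΣR_partial = 209 °C − (392.4)(0.01014) = 205 °C

T = 205 °C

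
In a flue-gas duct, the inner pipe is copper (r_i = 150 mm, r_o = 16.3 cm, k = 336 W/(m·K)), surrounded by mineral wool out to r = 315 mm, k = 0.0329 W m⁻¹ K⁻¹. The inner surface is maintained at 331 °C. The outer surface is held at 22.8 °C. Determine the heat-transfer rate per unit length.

Q' = 96.7 W/m

Series thermal resistances, inner to outer:
  R'_copper = ln(0.163/0.150)/(2πk) = 0.08311/(2π·336) = 3.937×10^-5 m·K/W
  R'_mineral wool = ln(0.315/0.163)/(2πk) = 0.6588/(2π·0.0329) = 3.187 m·K/W
ΣR = 3.937×10^-5 + 3.187 = 3.187 m·K/W
Q' = ΔT/ΣR = (331 °C − 22.8 °C)/3.187 = 96.7 W/m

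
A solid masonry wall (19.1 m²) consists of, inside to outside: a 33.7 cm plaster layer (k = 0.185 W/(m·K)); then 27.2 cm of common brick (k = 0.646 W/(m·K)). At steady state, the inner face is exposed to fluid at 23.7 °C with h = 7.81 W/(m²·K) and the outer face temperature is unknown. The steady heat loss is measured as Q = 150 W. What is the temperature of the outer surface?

T_out = 5.08 °C

Sum the resistances:
  R_conv,in = 1/(hA) = 1/(7.81·19.1) = 0.006704 K/W
  R_plaster = L/(kA) = 0.337/(0.185·19.1) = 0.09537 K/W
  R_common brick = L/(kA) = 0.272/(0.646·19.1) = 0.02204 K/W
ΣR = 0.1241 K/W
ΔT = Q·ΣR = 150 × 0.1241 = 18.62 K
Heat flows outward, so T_out = T_in − ΔT = 23.7 − 18.62 = 5.08 °C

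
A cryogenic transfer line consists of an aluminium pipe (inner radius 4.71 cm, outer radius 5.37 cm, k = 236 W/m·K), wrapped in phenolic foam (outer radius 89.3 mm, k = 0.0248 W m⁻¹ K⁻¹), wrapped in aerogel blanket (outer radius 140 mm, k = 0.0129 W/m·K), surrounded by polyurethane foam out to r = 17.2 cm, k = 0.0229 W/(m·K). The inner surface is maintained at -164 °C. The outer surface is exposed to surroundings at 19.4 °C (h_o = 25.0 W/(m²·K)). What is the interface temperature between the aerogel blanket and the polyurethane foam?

Series thermal resistances, inner to outer:
  R'_aluminium = ln(0.0537/0.0471)/(2πk) = 0.1311/(2π·236) = 8.844×10^-5 m·K/W
  R'_phenolic foam = ln(0.0893/0.0537)/(2πk) = 0.5086/(2π·0.0248) = 3.264 m·K/W
  R'_aerogel blanket = ln(0.140/0.0893)/(2πk) = 0.4496/(2π·0.0129) = 5.547 m·K/W
  R'_polyurethane foam = ln(0.172/0.140)/(2πk) = 0.2059/(2π·0.0229) = 1.431 m·K/W
  R'_conv,out = 1/(2πr h) = 1/(2π·0.172·25.0) = 0.03701 m·K/W
ΣR = 8.844×10^-5 + 3.264 + 5.547 + 1.431 + 0.03701 = 10.28 m·K/W
Q' = ΔT/ΣR = (-164 °C − 19.4 °C)/10.28 = -17.84 W/m
From the inner boundary to the aerogel blanket/polyurethane foam interface, ΣR_partial = 8.811 m·K/W.
T_interface = T_in − Q'·ΣR_partial = -164 °C − (-17.84)(8.811) = -6.8 °C

T = -6.8 °C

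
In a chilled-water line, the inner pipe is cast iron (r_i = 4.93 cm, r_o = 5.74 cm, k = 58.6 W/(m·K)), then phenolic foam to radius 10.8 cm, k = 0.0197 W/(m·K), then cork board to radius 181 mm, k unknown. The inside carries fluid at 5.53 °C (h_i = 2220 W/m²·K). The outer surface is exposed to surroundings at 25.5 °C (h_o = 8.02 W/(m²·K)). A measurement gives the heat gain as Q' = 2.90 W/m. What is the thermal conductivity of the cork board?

k = 0.0493 W/m·K

ΣR = ΔT/Q' = |5.53 − 25.5|/2.90 = 6.886 m·K/W
Known resistances:
  R'_conv,in = 1/(2πr h) = 1/(2π·0.0493·2220) = 0.001454 m·K/W
  R'_cast iron = ln(0.0574/0.0493)/(2πk) = 0.1521/(2π·58.6) = 4.132×10^-4 m·K/W
  R'_phenolic foam = ln(0.108/0.0574)/(2πk) = 0.6321/(2π·0.0197) = 5.107 m·K/W
  R'_conv,out = 1/(2πr h) = 1/(2π·0.181·8.02) = 0.1096 m·K/W
R_cork board = ΣR − ΣR_known = 6.886 − 5.218 = 1.668 m·K/W
ln(r₂/r₁)/(2πk) = 1.668 ⇒ k = 0.5164/(2π·1.668) = 0.0493 W/m·K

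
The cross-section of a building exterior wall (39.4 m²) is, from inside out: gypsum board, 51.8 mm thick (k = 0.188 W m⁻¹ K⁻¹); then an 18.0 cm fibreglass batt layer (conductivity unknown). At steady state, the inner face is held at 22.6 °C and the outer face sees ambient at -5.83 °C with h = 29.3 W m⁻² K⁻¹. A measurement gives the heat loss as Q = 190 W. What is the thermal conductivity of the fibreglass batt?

k = 0.0322 W/m·K

ΣR = ΔT/Q = |22.6 − -5.83|/190 = 0.1496 K/W
Known resistances:
  R_gypsum board = L/(kA) = 0.0518/(0.188·39.4) = 0.006993 K/W
  R_conv,out = 1/(hA) = 1/(29.3·39.4) = 8.662×10^-4 K/W
R_fibreglass batt = ΣR − ΣR_known = 0.1496 − 0.007859 = 0.1417 K/W
L/(kA) = 0.1417 ⇒ k = 0.180/(0.1417·39.4) = 0.0322 W/m·K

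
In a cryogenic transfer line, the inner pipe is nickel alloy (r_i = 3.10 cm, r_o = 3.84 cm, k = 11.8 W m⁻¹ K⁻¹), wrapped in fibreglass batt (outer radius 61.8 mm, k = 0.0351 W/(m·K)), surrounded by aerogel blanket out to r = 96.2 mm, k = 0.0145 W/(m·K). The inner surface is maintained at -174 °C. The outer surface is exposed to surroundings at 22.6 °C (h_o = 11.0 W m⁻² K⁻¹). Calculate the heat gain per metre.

Treat each layer as a resistance in series:
  R'_nickel alloy = ln(0.0384/0.0310)/(2πk) = 0.2141/(2π·11.8) = 0.002887 m·K/W
  R'_fibreglass batt = ln(0.0618/0.0384)/(2πk) = 0.4758/(2π·0.0351) = 2.158 m·K/W
  R'_aerogel blanket = ln(0.0962/0.0618)/(2πk) = 0.4425/(2π·0.0145) = 4.857 m·K/W
  R'_conv,out = 1/(2πr h) = 1/(2π·0.0962·11.0) = 0.1504 m·K/W
ΣR = 0.002887 + 2.158 + 4.857 + 0.1504 = 7.168 m·K/W
Q' = ΔT/ΣR = (-174 °C − 22.6 °C)/7.168 = -27.4 W/m
(Negative Q' ⇒ heat flows inward; heat gain = 27.4 W/m.)

Q' = 27.4 W/m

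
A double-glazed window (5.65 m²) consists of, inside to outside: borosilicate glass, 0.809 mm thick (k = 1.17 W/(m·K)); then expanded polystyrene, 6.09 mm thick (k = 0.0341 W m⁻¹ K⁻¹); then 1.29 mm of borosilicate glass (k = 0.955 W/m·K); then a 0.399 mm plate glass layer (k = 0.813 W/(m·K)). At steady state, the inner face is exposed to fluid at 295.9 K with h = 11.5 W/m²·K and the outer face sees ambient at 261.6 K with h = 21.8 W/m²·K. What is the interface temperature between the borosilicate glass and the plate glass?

T = 266.67 K

Series thermal resistances, inner to outer:
  R_conv,in = 1/(hA) = 1/(11.5·5.65) = 0.01539 K/W
  R_borosilicate glass = L/(kA) = 8.09×10^-4/(1.17·5.65) = 1.224×10^-4 K/W
  R_expanded polystyrene = L/(kA) = 0.00609/(0.0341·5.65) = 0.03161 K/W
  R_borosilicate glass = L/(kA) = 0.00129/(0.955·5.65) = 2.391×10^-4 K/W
  R_plate glass = L/(kA) = 3.99×10^-4/(0.813·5.65) = 8.686×10^-5 K/W
  R_conv,out = 1/(hA) = 1/(21.8·5.65) = 0.008119 K/W
ΣR = 0.01539 + 1.224×10^-4 + 0.03161 + 2.391×10^-4 + 8.686×10^-5 + 0.008119 = 0.05557 K/W
Q = ΔT/ΣR = (295.9 K − 261.6 K)/0.05557 = 617.2 W
From the inner boundary to the borosilicate glass/plate glass interface, ΣR_partial = 0.04736 K/W.
T_interface = T_in − Q·ΣR_partial = 295.9 K − (617.2)(0.04736) = 266.67 K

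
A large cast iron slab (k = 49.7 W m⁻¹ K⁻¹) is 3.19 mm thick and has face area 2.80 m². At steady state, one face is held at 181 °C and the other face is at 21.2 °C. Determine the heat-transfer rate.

Q = 6970 kW

Q = kA·ΔT/L = 49.7 × 2.80 × |181 °C − 21.2 °C| / 0.00319 = 6.97×10^6 W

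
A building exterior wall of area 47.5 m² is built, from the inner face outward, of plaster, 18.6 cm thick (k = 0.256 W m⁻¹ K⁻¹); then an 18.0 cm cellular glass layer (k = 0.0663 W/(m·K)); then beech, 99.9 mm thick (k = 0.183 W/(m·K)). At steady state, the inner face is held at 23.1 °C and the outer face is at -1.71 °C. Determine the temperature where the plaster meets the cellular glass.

T = 18.6 °C

Treat each layer as a resistance in series:
  R_plaster = L/(kA) = 0.186/(0.256·47.5) = 0.01530 K/W
  R_cellular glass = L/(kA) = 0.180/(0.0663·47.5) = 0.05716 K/W
  R_beech = L/(kA) = 0.0999/(0.183·47.5) = 0.01149 K/W
ΣR = 0.01530 + 0.05716 + 0.01149 = 0.08395 K/W
Q = ΔT/ΣR = (23.1 °C − -1.71 °C)/0.08395 = 295.5 W
From the inner boundary to the plaster/cellular glass interface, ΣR_partial = 0.01530 K/W.
T_interface = T_in − Q·ΣR_partial = 23.1 °C − (295.5)(0.01530) = 18.6 °C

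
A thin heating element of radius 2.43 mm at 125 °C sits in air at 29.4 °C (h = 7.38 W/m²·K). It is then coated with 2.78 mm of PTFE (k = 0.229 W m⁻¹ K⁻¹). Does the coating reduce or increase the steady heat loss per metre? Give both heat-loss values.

increases: 10.8 → 20.5 W/m

Critical radius for a cylinder: r_cr = k/h = 0.0310 m = 3.10 cm.
Outer radius after coating: r₂ = 0.00243 + 0.00278 = 0.00521 m.
Since r₁ < r_cr and r₂ ≤ r_cr, the coating moves toward the maximum at r_cr — heat loss rises.
Bare: R = 1/(2πr₁h) = 8.875 m·K/W; Q = 95.6/8.875 = 10.8 W/m.
Coated: R = R_cond + R_conv = 4.669 m·K/W; Q = 95.6/4.669 = 20.5 W/m.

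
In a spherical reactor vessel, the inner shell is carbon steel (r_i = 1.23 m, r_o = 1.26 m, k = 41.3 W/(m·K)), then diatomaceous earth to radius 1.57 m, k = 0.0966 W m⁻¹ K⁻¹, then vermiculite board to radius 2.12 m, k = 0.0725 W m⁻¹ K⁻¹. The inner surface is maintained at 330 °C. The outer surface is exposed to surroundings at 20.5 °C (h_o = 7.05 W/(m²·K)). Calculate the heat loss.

Treat each layer as a resistance in series:
  R_carbon steel = (1/1.23 − 1/1.26)/(4πk) = 0.01936/(4π·41.3) = 3.730×10^-5 K/W
  R_diatomaceous earth = (1/1.26 − 1/1.57)/(4πk) = 0.1567/(4π·0.0966) = 0.1291 K/W
  R_vermiculite board = (1/1.57 − 1/2.12)/(4πk) = 0.1652/(4π·0.0725) = 0.1814 K/W
  R_conv,out = 1/(4πr²h) = 1/(4π·2.12²·7.05) = 0.002511 K/W
ΣR = 3.730×10^-5 + 0.1291 + 0.1814 + 0.002511 = 0.3130 K/W
Q = ΔT/ΣR = (330 °C − 20.5 °C)/0.3130 = 989 W

Q = 989 W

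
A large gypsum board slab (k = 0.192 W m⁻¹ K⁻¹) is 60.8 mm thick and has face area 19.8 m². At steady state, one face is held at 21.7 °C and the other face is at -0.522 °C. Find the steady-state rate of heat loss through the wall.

Q = kA·ΔT/L = 0.192 × 19.8 × |21.7 °C − -0.522 °C| / 0.0608 = 1390 W

Q = 1390 W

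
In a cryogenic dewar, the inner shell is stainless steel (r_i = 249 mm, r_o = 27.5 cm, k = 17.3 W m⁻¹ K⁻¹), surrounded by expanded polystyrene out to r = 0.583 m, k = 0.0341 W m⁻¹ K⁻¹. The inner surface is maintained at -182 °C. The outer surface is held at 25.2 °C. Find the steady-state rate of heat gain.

Q = 46.2 W

Resistance network (inner→outer):
  R_stainless steel = (1/0.249 − 1/0.275)/(4πk) = 0.3797/(4π·17.3) = 0.001747 K/W
  R_expanded polystyrene = (1/0.275 − 1/0.583)/(4πk) = 1.921/(4π·0.0341) = 4.483 K/W
ΣR = 0.001747 + 4.483 = 4.485 K/W
Q = ΔT/ΣR = (-182 °C − 25.2 °C)/4.485 = -46.2 W
(Negative Q ⇒ heat flows inward; heat gain = 46.2 W.)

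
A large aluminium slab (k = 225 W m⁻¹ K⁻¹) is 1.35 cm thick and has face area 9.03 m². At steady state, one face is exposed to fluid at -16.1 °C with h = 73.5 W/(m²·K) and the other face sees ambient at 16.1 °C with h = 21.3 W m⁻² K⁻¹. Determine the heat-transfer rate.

Q = 4.80 kW

Series thermal resistances, inner to outer:
  R_conv,in = 1/(hA) = 1/(73.5·9.03) = 0.001507 K/W
  R_aluminium = L/(kA) = 0.0135/(225·9.03) = 6.645×10^-6 K/W
  R_conv,out = 1/(hA) = 1/(21.3·9.03) = 0.005199 K/W
ΣR = 0.001507 + 6.645×10^-6 + 0.005199 = 0.006713 K/W
Q = ΔT/ΣR = (-16.1 °C − 16.1 °C)/0.006713 = -4800 W
(Negative Q ⇒ heat flows inward; heat gain = 4800 W.)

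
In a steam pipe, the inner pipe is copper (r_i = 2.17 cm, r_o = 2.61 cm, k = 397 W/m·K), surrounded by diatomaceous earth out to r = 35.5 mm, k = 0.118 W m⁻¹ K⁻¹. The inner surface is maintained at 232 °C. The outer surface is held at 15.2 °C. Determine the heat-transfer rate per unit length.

Q' = 522 W/m

Resistance network (inner→outer):
  R'_copper = ln(0.0261/0.0217)/(2πk) = 0.1846/(2π·397) = 7.401×10^-5 m·K/W
  R'_diatomaceous earth = ln(0.0355/0.0261)/(2πk) = 0.3076/(2π·0.118) = 0.4149 m·K/W
ΣR = 7.401×10^-5 + 0.4149 = 0.4150 m·K/W
Q' = ΔT/ΣR = (232 °C − 15.2 °C)/0.4150 = 522 W/m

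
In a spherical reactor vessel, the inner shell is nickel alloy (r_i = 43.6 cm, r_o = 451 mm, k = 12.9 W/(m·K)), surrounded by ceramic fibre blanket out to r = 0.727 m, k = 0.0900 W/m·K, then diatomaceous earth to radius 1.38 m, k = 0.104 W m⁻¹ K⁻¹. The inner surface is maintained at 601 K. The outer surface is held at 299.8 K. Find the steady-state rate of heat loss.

Q = 242 W

Resistance network (inner→outer):
  R_nickel alloy = (1/0.436 − 1/0.451)/(4πk) = 0.07628/(4π·12.9) = 4.706×10^-4 K/W
  R_ceramic fibre blanket = (1/0.451 − 1/0.727)/(4πk) = 0.8418/(4π·0.0900) = 0.7443 K/W
  R_diatomaceous earth = (1/0.727 − 1/1.38)/(4πk) = 0.6509/(4π·0.104) = 0.4980 K/W
ΣR = 4.706×10^-4 + 0.7443 + 0.4980 = 1.243 K/W
Q = ΔT/ΣR = (601 K − 299.8 K)/1.243 = 242 W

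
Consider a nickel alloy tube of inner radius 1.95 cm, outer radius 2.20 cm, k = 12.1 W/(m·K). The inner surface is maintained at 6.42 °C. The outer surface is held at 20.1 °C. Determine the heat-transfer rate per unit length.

Q' = 8620 W/m

Q' = 2πk·ΔT/ln(r₂/r₁) = 2π × 12.1 × 13.68 / ln(0.0220/0.0195) = 8620 W/m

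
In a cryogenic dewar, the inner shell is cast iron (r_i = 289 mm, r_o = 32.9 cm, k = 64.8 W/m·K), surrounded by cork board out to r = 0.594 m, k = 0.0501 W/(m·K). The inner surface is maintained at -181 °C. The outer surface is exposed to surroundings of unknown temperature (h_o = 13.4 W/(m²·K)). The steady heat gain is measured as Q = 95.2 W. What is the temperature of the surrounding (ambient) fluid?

Series resistances:
  R_cast iron = (1/0.289 − 1/0.329)/(4πk) = 0.4207/(4π·64.8) = 5.166×10^-4 K/W
  R_cork board = (1/0.329 − 1/0.594)/(4πk) = 1.356/(4π·0.0501) = 2.154 K/W
  R_conv,out = 1/(4πr²h) = 1/(4π·0.594²·13.4) = 0.01683 K/W
ΣR = 2.171 K/W
ΔT = Q·ΣR = 95.2 × 2.171 = 206.7 K
Heat flows inward, so T_out = T_in + ΔT = -181 + 206.7 = 25.7 °C

T_out = 25.7 °C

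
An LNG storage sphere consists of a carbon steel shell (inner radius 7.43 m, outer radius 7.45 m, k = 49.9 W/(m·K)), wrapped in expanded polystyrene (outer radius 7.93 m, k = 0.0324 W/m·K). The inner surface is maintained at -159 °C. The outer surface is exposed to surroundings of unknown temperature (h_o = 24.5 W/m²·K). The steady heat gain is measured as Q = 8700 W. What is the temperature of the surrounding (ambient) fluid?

T_out = 15.1 °C

Series resistances:
  R_carbon steel = (1/7.43 − 1/7.45)/(4πk) = 3.613×10^-4/(4π·49.9) = 5.762×10^-7 K/W
  R_expanded polystyrene = (1/7.45 − 1/7.93)/(4πk) = 0.008125/(4π·0.0324) = 0.01996 K/W
  R_conv,out = 1/(4πr²h) = 1/(4π·7.93²·24.5) = 5.165×10^-5 K/W
ΣR = 0.02001 K/W
ΔT = Q·ΣR = 8700 × 0.02001 = 174.1 K
Heat flows inward, so T_out = T_in + ΔT = -159 + 174.1 = 15.1 °C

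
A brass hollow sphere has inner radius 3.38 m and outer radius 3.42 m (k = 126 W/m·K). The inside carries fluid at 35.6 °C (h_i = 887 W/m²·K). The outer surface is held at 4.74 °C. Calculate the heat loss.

Q = 3070 kW

Series thermal resistances, inner to outer:
  R_conv,in = 1/(4πr²h) = 1/(4π·3.38²·887) = 7.853×10^-6 K/W
  R_brass = (1/3.38 − 1/3.42)/(4πk) = 0.003460/(4π·126) = 2.185×10^-6 K/W
ΣR = 7.853×10^-6 + 2.185×10^-6 = 1.004×10^-5 K/W
Q = ΔT/ΣR = (35.6 °C − 4.74 °C)/1.004×10^-5 = 3.07×10^6 W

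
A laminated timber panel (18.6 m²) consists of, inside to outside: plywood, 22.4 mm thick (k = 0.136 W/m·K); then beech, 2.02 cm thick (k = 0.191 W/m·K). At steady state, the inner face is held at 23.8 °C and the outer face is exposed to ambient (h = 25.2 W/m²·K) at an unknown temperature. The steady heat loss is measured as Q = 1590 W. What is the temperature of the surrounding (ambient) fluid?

T_out = -2.71 °C

Series resistances:
  R_plywood = L/(kA) = 0.0224/(0.136·18.6) = 0.008855 K/W
  R_beech = L/(kA) = 0.0202/(0.191·18.6) = 0.005686 K/W
  R_conv,out = 1/(hA) = 1/(25.2·18.6) = 0.002133 K/W
ΣR = 0.01667 K/W
ΔT = Q·ΣR = 1590 × 0.01667 = 26.51 K
Heat flows outward, so T_out = T_in − ΔT = 23.8 − 26.51 = -2.71 °C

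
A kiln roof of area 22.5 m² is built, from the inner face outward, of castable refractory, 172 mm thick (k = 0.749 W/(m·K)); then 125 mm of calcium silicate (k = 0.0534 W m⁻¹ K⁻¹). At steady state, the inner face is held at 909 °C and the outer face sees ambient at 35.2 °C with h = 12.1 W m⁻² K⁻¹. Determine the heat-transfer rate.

Series thermal resistances, inner to outer:
  R_castable refractory = L/(kA) = 0.172/(0.749·22.5) = 0.01021 K/W
  R_calcium silicate = L/(kA) = 0.125/(0.0534·22.5) = 0.1040 K/W
  R_conv,out = 1/(hA) = 1/(12.1·22.5) = 0.003673 K/W
ΣR = 0.01021 + 0.1040 + 0.003673 = 0.1179 K/W
Q = ΔT/ΣR = (909 °C − 35.2 °C)/0.1179 = 7410 W

Q = 7.41 kW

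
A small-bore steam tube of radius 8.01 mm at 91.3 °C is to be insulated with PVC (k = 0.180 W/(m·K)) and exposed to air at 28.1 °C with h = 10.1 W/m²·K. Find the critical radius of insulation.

For a cylinder, r_cr = k_ins/h = 0.180/10.1 = 0.0178 m = 1.78 cm

r_cr = 1.78 cm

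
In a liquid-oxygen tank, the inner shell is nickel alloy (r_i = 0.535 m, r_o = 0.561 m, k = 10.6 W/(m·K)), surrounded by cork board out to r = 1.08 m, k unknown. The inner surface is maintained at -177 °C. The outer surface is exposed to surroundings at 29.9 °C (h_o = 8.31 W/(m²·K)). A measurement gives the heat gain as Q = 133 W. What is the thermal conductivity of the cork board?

ΣR = ΔT/Q = |-177 − 29.9|/133 = 1.556 K/W
Known resistances:
  R_nickel alloy = (1/0.535 − 1/0.561)/(4πk) = 0.08663/(4π·10.6) = 6.503×10^-4 K/W
  R_conv,out = 1/(4πr²h) = 1/(4π·1.08²·8.31) = 0.008210 K/W
R_cork board = ΣR − ΣR_known = 1.556 − 0.008860 = 1.547 K/W
(1/r₁−1/r₂)/(4πk) = 1.547 ⇒ k = 0.8566/(4π·1.547) = 0.0441 W/m·K

k = 0.0441 W/m·K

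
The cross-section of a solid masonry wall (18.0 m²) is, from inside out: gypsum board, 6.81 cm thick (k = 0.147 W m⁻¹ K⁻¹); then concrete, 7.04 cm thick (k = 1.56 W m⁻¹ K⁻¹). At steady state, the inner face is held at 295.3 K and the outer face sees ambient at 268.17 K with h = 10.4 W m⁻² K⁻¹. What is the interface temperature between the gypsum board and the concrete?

Treat each layer as a resistance in series:
  R_gypsum board = L/(kA) = 0.0681/(0.147·18.0) = 0.02574 K/W
  R_concrete = L/(kA) = 0.0704/(1.56·18.0) = 0.002507 K/W
  R_conv,out = 1/(hA) = 1/(10.4·18.0) = 0.005342 K/W
ΣR = 0.02574 + 0.002507 + 0.005342 = 0.03359 K/W
Q = ΔT/ΣR = (295.3 K − 268.17 K)/0.03359 = 807.7 W
From the inner boundary to the gypsum board/concrete interface, ΣR_partial = 0.02574 K/W.
T_interface = T_in − Q·ΣR_partial = 295.3 K − (807.7)(0.02574) = 274.51 K

T = 274.51 K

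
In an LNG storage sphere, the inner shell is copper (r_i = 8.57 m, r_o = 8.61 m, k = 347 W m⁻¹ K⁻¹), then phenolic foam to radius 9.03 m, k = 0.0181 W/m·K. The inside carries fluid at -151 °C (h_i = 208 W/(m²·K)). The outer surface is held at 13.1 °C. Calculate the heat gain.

Q = 6.91 kW

Treat each layer as a resistance in series:
  R_conv,in = 1/(4πr²h) = 1/(4π·8.57²·208) = 5.209×10^-6 K/W
  R_copper = (1/8.57 − 1/8.61)/(4πk) = 5.421×10^-4/(4π·347) = 1.243×10^-7 K/W
  R_phenolic foam = (1/8.61 − 1/9.03)/(4πk) = 0.005402/(4π·0.0181) = 0.02375 K/W
ΣR = 5.209×10^-6 + 1.243×10^-7 + 0.02375 = 0.02376 K/W
Q = ΔT/ΣR = (-151 °C − 13.1 °C)/0.02376 = -6910 W
(Negative Q ⇒ heat flows inward; heat gain = 6910 W.)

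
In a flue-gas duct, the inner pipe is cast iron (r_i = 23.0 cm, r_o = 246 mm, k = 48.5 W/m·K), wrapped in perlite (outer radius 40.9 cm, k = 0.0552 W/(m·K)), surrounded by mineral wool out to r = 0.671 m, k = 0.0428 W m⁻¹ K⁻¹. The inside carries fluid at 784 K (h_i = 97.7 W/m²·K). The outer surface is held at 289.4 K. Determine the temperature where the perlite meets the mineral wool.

T = 564 K

Series thermal resistances, inner to outer:
  R'_conv,in = 1/(2πr h) = 1/(2π·0.230·97.7) = 0.007083 m·K/W
  R'_cast iron = ln(0.246/0.230)/(2πk) = 0.06725/(2π·48.5) = 2.207×10^-4 m·K/W
  R'_perlite = ln(0.409/0.246)/(2πk) = 0.5084/(2π·0.0552) = 1.466 m·K/W
  R'_mineral wool = ln(0.671/0.409)/(2πk) = 0.4951/(2π·0.0428) = 1.841 m·K/W
ΣR = 0.007083 + 2.207×10^-4 + 1.466 + 1.841 = 3.314 m·K/W
Q' = ΔT/ΣR = (784 K − 289.4 K)/3.314 = 149.2 W/m
From the inner boundary to the perlite/mineral wool interface, ΣR_partial = 1.473 m·K/W.
T_interface = T_in − Q'·ΣR_partial = 784 K − (149.2)(1.473) = 564 K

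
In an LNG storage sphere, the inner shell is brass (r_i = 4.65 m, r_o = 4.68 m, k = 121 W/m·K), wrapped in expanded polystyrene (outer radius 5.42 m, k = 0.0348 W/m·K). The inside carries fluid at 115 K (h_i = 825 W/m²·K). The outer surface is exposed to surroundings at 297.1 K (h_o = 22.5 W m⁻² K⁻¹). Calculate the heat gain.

Q = 2.72 kW

Series thermal resistances, inner to outer:
  R_conv,in = 1/(4πr²h) = 1/(4π·4.65²·825) = 4.461×10^-6 K/W
  R_brass = (1/4.65 − 1/4.68)/(4πk) = 0.001379/(4π·121) = 9.066×10^-7 K/W
  R_expanded polystyrene = (1/4.68 − 1/5.42)/(4πk) = 0.02917/(4π·0.0348) = 0.06671 K/W
  R_conv,out = 1/(4πr²h) = 1/(4π·5.42²·22.5) = 1.204×10^-4 K/W
ΣR = 4.461×10^-6 + 9.066×10^-7 + 0.06671 + 1.204×10^-4 = 0.06684 K/W
Q = ΔT/ΣR = (115 K − 297.1 K)/0.06684 = -2720 W
(Negative Q ⇒ heat flows inward; heat gain = 2720 W.)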